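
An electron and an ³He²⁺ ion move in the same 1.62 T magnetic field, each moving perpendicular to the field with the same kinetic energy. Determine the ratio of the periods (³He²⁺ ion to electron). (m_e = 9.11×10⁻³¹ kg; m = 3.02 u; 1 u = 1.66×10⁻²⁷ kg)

ratio ≈ 2750

T = 2πm/(qB) is independent of speed, so T₂/T₁ = (m₂/q₂)/(m₁/q₁).
T_{³He²⁺ ion}/T_{electron} = (5.01×10^-27/2e) / (9.11×10^-31/1e) = 2750.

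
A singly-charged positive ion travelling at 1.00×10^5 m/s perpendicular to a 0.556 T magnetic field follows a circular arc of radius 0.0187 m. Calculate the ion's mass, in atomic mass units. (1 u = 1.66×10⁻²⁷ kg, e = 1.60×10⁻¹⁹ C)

m ≈ 10.0 u

qvB = mv²/r ⇒ m = qBr/v.
m = (1×1.60×10^-19)(0.556)(0.0187) / (1.00×10^5) = 1.66×10^-26 kg = 10.0 u.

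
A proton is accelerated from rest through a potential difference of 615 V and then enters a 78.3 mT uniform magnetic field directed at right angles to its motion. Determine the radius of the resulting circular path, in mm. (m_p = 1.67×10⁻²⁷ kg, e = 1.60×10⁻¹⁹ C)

The kinetic energy gained is K = qV = (1×1.60×10^-19)(615) = 9.84×10^-17 J.
v = √(2K/m) = 3.43×10^5 m/s.
r = mv/(qB) = (1.67×10^-27)(3.43×10^5) / [(1×1.60×10^-19)(0.0783)] = 0.0458 m.

r ≈ 45.8 mm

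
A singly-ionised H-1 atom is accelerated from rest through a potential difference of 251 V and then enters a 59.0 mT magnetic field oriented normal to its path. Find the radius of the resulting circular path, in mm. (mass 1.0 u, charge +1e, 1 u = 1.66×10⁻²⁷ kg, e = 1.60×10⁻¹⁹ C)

The kinetic energy gained is K = qV = (1×1.60×10^-19)(251) = 4.02×10^-17 J.
v = √(2K/m) = 2.20×10^5 m/s.
r = mv/(qB) = (1.66×10^-27)(2.20×10^5) / [(1×1.60×10^-19)(0.0590)] = 0.0387 m.

r ≈ 38.7 mm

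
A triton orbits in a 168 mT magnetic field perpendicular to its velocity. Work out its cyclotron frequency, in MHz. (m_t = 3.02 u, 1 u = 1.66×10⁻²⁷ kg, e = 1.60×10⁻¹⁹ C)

f = qB/(2πm) = (1×1.60×10^-19)(0.168) / [2π(5.01×10^-27)] = 8.53×10^5 Hz.

f ≈ 0.853 MHz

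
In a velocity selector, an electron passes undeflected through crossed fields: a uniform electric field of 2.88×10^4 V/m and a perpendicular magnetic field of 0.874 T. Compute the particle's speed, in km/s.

v ≈ 33.0 km/s

For zero net force, qE = qvB, so v = E/B.
v = (2.88×10^4) / (0.874) = 3.30×10^4 m/s.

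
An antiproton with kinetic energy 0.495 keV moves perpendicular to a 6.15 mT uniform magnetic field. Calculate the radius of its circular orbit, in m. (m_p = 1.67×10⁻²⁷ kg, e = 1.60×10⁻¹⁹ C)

Convert the energy: K = 0.495 keV = 7.92×10^-17 J.
v = √(2K/m) = √(2·7.92×10^-17/1.67×10^-27) = 3.08×10^5 m/s.
r = mv/(qB) = (1.67×10^-27)(3.08×10^5) / [(1×1.60×10^-19)(6.15×10^-3)] = 0.523 m.

r ≈ 0.523 m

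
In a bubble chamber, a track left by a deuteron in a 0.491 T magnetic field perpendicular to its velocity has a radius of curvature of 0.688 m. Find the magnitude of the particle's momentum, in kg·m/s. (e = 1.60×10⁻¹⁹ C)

p ≈ 5.40×10^-20 kg·m/s

Since qvB = mv²/r, the momentum p = mv = qBr.
p = (1×1.60×10^-19)(0.491)(0.688) = 5.40×10^-20 kg·m/s.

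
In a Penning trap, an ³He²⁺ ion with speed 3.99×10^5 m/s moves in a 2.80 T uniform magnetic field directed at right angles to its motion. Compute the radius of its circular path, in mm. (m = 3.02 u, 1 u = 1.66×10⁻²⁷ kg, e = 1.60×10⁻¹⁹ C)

r ≈ 2.23 mm

The magnetic force provides the centripetal force: qvB = mv²/r, so r = mv/(qB).
r = (5.01×10^-27 kg)(3.99×10^5 m/s) / [(2×1.60×10^-19 C)(2.80 T)] = 2.23×10^-3 m.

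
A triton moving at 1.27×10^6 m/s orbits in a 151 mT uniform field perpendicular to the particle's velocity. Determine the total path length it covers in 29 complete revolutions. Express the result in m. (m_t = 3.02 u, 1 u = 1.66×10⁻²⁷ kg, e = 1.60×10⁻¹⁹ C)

L ≈ 48.0 m

r = mv/(qB) = 0.264 m, so one revolution covers 2πr = 1.66 m.
In 29 revolutions: L = 29·2πr = 48.0 m.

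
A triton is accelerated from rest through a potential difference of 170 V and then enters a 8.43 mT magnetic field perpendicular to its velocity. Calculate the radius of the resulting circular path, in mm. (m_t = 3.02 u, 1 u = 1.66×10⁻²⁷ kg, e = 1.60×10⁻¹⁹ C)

r ≈ 387 mm

The kinetic energy gained is K = qV = (1×1.60×10^-19)(170) = 2.72×10^-17 J.
v = √(2K/m) = 1.04×10^5 m/s.
r = mv/(qB) = (5.01×10^-27)(1.04×10^5) / [(1×1.60×10^-19)(8.43×10^-3)] = 0.387 m.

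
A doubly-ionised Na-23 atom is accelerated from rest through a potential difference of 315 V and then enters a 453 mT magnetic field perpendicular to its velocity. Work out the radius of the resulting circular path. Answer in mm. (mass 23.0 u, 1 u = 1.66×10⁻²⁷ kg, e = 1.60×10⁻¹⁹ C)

The kinetic energy gained is K = qV = (2×1.60×10^-19)(315) = 1.01×10^-16 J.
v = √(2K/m) = 7.27×10^4 m/s.
r = mv/(qB) = (3.82×10^-26)(7.27×10^4) / [(2×1.60×10^-19)(0.453)] = 0.0191 m.

r ≈ 19.1 mm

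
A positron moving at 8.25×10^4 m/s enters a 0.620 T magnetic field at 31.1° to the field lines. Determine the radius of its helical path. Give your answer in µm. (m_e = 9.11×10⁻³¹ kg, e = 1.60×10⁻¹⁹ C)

Only the perpendicular component v⊥ = v sin31.1° = 4.26×10^4 m/s is bent by the field.
r = m v⊥ /(qB) = (9.11×10^-31)(4.26×10^4) / [(1×1.60×10^-19)(0.620)] = 3.91×10^-7 m.

r ≈ 0.391 µm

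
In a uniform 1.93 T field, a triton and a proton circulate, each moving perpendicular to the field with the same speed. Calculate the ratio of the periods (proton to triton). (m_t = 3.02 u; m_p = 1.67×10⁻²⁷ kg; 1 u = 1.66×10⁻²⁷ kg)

T = 2πm/(qB) is independent of speed, so T₂/T₁ = (m₂/q₂)/(m₁/q₁).
T_{proton}/T_{triton} = (1.67×10^-27/1e) / (5.01×10^-27/1e) = 0.333.

ratio ≈ 0.333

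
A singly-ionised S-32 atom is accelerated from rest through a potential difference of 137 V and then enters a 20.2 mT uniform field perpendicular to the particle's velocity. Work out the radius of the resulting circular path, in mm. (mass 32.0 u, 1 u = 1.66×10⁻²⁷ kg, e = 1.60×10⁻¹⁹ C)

The kinetic energy gained is K = qV = (1×1.60×10^-19)(137) = 2.19×10^-17 J.
v = √(2K/m) = 2.87×10^4 m/s.
r = mv/(qB) = (5.31×10^-26)(2.87×10^4) / [(1×1.60×10^-19)(0.0202)] = 0.472 m.

r ≈ 472 mm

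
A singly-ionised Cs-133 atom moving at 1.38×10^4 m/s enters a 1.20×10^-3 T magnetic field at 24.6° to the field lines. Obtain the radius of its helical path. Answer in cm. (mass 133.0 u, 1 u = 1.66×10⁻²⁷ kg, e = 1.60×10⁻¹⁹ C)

r ≈ 661 cm

Only the perpendicular component v⊥ = v sin24.6° = 5740 m/s is bent by the field.
r = m v⊥ /(qB) = (2.21×10^-25)(5740) / [(1×1.60×10^-19)(1.20×10^-3)] = 6.61 m.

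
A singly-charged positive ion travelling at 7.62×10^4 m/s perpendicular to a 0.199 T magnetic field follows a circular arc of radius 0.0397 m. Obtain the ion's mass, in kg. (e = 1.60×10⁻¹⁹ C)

qvB = mv²/r ⇒ m = qBr/v.
m = (1×1.60×10^-19)(0.199)(0.0397) / (7.62×10^4) = 1.66×10^-26 kg.

m ≈ 1.66×10^-26 kg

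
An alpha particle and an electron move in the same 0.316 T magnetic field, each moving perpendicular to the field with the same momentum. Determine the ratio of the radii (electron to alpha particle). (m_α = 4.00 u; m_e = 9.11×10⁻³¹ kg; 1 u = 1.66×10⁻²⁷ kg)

ratio ≈ 2.00

r = p/(qB) ⇒ at equal p, r ∝ 1/q.
r_{electron}/r_{alpha particle} = 2.00.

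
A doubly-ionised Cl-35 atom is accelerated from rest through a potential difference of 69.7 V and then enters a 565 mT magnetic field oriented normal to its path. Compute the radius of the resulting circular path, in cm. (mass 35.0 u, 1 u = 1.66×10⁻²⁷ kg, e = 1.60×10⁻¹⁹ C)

The kinetic energy gained is K = qV = (2×1.60×10^-19)(69.7) = 2.23×10^-17 J.
v = √(2K/m) = 2.77×10^4 m/s.
r = mv/(qB) = (5.81×10^-26)(2.77×10^4) / [(2×1.60×10^-19)(0.565)] = 8.90×10^-3 m.

r ≈ 0.890 cm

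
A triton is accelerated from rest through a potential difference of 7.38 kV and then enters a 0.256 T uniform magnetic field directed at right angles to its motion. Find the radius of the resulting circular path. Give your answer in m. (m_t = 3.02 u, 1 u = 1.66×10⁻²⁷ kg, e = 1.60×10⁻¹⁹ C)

The kinetic energy gained is K = qV = (1×1.60×10^-19)(7380) = 1.18×10^-15 J.
v = √(2K/m) = 6.86×10^5 m/s.
r = mv/(qB) = (5.01×10^-27)(6.86×10^5) / [(1×1.60×10^-19)(0.256)] = 0.0840 m.

r ≈ 0.0840 m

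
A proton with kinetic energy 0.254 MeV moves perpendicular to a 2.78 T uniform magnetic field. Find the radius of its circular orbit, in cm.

Convert the energy: K = 0.254 MeV = 4.06×10^-14 J.
v = √(2K/m) = √(2·4.06×10^-14/1.67×10^-27) = 6.98×10^6 m/s.
r = mv/(qB) = (1.67×10^-27)(6.98×10^6) / [(1×1.60×10^-19)(2.78)] = 0.0262 m.

r ≈ 2.62 cm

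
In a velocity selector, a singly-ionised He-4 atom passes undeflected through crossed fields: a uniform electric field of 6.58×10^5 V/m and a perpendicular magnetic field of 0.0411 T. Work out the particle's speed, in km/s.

For zero net force, qE = qvB, so v = E/B.
v = (6.58×10^5) / (0.0411) = 1.60×10^7 m/s.

v ≈ 16000 km/s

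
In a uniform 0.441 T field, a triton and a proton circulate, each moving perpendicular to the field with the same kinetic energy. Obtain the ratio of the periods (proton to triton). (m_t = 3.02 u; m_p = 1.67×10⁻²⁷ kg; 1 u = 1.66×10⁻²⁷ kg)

ratio ≈ 0.333

T = 2πm/(qB) is independent of speed, so T₂/T₁ = (m₂/q₂)/(m₁/q₁).
T_{proton}/T_{triton} = (1.67×10^-27/1e) / (5.01×10^-27/1e) = 0.333.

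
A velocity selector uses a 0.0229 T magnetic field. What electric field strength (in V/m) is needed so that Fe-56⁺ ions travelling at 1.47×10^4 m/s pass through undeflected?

qE = qvB ⇒ E = vB = (1.47×10^4)(0.0229) = 337 V/m.

E ≈ 337 V/m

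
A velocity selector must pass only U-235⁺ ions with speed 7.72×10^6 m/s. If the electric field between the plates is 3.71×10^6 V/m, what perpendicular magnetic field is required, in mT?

qE = qvB ⇒ B = E/v = (3.71×10^6) / (7.72×10^6) = 0.481 T.

B ≈ 481 mT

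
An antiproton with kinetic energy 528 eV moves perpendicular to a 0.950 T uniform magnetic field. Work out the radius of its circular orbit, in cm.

r ≈ 0.349 cm

Convert the energy: K = 528 eV = 8.45×10^-17 J.
v = √(2K/m) = √(2·8.45×10^-17/1.67×10^-27) = 3.18×10^5 m/s.
r = mv/(qB) = (1.67×10^-27)(3.18×10^5) / [(1×1.60×10^-19)(0.950)] = 3.49×10^-3 m.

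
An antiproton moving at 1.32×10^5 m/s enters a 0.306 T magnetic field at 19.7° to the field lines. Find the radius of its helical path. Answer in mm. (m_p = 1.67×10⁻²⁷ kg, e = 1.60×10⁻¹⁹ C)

r ≈ 1.52 mm

Only the perpendicular component v⊥ = v sin19.7° = 4.45×10^4 m/s is bent by the field.
r = m v⊥ /(qB) = (1.67×10^-27)(4.45×10^4) / [(1×1.60×10^-19)(0.306)] = 1.52×10^-3 m.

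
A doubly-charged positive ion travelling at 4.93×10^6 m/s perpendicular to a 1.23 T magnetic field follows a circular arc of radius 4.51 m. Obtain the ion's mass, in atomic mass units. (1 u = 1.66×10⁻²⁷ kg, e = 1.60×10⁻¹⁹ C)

qvB = mv²/r ⇒ m = qBr/v.
m = (2×1.60×10^-19)(1.23)(4.51) / (4.93×10^6) = 3.60×10^-25 kg = 217 u.

m ≈ 217 u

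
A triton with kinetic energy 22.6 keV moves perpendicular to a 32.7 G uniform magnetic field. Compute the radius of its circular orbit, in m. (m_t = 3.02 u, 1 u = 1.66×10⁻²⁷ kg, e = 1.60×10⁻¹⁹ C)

r ≈ 11.5 m

Convert the energy: K = 22.6 keV = 3.62×10^-15 J.
v = √(2K/m) = √(2·3.62×10^-15/5.01×10^-27) = 1.20×10^6 m/s.
r = mv/(qB) = (5.01×10^-27)(1.20×10^6) / [(1×1.60×10^-19)(3.27×10^-3)] = 11.5 m.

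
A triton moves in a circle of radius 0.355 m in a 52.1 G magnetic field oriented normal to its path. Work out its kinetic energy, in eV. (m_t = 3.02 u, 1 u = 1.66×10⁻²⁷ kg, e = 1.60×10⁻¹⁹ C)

K ≈ 54.6 eV

v = qBr/m = (1×1.60×10^-19)(5.21×10^-3)(0.355) / (5.01×10^-27) = 5.90×10^4 m/s.
K = ½mv² = 0.5·(5.01×10^-27)·(5.90×10^4)² = 8.73×10^-18 J = 54.6 eV.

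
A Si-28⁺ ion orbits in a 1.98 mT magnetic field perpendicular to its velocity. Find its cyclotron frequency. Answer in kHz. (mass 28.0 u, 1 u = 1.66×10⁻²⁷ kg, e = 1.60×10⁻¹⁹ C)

f ≈ 1.08 kHz

f = qB/(2πm) = (1×1.60×10^-19)(1.98×10^-3) / [2π(4.65×10^-26)] = 1080 Hz.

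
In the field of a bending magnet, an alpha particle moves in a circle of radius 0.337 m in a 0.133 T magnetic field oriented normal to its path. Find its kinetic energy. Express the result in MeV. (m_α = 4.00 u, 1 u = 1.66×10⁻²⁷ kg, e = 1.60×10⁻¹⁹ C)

K ≈ 0.0968 MeV

v = qBr/m = (2×1.60×10^-19)(0.133)(0.337) / (6.64×10^-27) = 2.16×10^6 m/s.
K = ½mv² = 0.5·(6.64×10^-27)·(2.16×10^6)² = 1.55×10^-14 J = 0.0968 MeV.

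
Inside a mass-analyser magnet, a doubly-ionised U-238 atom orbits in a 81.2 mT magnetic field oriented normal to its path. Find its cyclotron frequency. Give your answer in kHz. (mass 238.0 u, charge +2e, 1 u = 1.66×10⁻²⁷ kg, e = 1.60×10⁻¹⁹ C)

f = qB/(2πm) = (2×1.60×10^-19)(0.0812) / [2π(3.95×10^-25)] = 1.05×10^4 Hz.

f ≈ 10.5 kHz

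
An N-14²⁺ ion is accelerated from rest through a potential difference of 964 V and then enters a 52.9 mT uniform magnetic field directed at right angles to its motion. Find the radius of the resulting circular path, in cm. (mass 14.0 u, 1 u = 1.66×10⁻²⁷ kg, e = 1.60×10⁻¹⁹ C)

The kinetic energy gained is K = qV = (2×1.60×10^-19)(964) = 3.08×10^-16 J.
v = √(2K/m) = 1.63×10^5 m/s.
r = mv/(qB) = (2.32×10^-26)(1.63×10^5) / [(2×1.60×10^-19)(0.0529)] = 0.224 m.

r ≈ 22.4 cm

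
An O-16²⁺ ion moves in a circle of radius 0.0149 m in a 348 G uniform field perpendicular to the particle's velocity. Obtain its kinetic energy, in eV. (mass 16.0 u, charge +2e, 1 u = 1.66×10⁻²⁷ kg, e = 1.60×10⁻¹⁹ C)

K ≈ 3.24 eV

v = qBr/m = (2×1.60×10^-19)(0.0348)(0.0149) / (2.66×10^-26) = 6250 m/s.
K = ½mv² = 0.5·(2.66×10^-26)·(6250)² = 5.18×10^-19 J = 3.24 eV.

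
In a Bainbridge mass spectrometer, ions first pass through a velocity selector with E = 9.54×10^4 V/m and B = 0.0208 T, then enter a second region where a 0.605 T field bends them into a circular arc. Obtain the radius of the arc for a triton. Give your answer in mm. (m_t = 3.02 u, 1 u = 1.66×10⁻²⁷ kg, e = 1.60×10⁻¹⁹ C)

r ≈ 238 mm

The selector passes v = E/B = 9.54×10^4/0.0208 = 4.59×10^6 m/s.
In the deflection region, r = mv/(qB₂) = (5.01×10^-27)(4.59×10^6) / [(1×1.60×10^-19)(0.605)] = 0.238 m.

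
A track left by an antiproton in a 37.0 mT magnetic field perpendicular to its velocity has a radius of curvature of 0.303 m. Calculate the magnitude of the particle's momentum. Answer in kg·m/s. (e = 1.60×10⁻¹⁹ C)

p ≈ 1.79×10^-21 kg·m/s

Since qvB = mv²/r, the momentum p = mv = qBr.
p = (1×1.60×10^-19)(0.0370)(0.303) = 1.79×10^-21 kg·m/s.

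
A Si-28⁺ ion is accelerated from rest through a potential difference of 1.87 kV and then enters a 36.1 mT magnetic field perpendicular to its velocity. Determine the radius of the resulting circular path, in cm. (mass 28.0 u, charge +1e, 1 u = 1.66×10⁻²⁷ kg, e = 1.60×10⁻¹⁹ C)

The kinetic energy gained is K = qV = (1×1.60×10^-19)(1870) = 2.99×10^-16 J.
v = √(2K/m) = 1.13×10^5 m/s.
r = mv/(qB) = (4.65×10^-26)(1.13×10^5) / [(1×1.60×10^-19)(0.0361)] = 0.913 m.

r ≈ 91.3 cm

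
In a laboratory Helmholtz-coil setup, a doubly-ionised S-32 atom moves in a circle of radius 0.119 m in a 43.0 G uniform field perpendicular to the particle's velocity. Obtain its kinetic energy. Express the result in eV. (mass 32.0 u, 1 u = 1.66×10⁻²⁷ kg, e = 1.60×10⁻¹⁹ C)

v = qBr/m = (2×1.60×10^-19)(4.30×10^-3)(0.119) / (5.31×10^-26) = 3080 m/s.
K = ½mv² = 0.5·(5.31×10^-26)·(3080)² = 2.52×10^-19 J = 1.58 eV.

K ≈ 1.58 eV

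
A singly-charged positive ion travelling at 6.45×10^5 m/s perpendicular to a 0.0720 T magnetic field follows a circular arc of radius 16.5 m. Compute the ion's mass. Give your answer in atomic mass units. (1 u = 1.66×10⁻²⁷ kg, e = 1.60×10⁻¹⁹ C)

qvB = mv²/r ⇒ m = qBr/v.
m = (1×1.60×10^-19)(0.0720)(16.5) / (6.45×10^5) = 2.95×10^-25 kg = 178 u.

m ≈ 178 u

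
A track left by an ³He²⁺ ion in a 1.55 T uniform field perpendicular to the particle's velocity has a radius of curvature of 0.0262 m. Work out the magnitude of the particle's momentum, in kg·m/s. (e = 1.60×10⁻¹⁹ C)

p ≈ 1.30×10^-20 kg·m/s

Since qvB = mv²/r, the momentum p = mv = qBr.
p = (2×1.60×10^-19)(1.55)(0.0262) = 1.30×10^-20 kg·m/s.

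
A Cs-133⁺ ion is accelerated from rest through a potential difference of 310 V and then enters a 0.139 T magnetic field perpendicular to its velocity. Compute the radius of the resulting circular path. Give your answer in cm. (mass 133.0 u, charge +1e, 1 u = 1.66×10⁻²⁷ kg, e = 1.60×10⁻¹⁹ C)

r ≈ 21.0 cm

The kinetic energy gained is K = qV = (1×1.60×10^-19)(310) = 4.96×10^-17 J.
v = √(2K/m) = 2.12×10^4 m/s.
r = mv/(qB) = (2.21×10^-25)(2.12×10^4) / [(1×1.60×10^-19)(0.139)] = 0.210 m.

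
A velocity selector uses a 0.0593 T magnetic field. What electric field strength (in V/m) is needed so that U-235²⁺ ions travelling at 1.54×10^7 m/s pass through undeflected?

qE = qvB ⇒ E = vB = (1.54×10^7)(0.0593) = 9.13×10^5 V/m.

E ≈ 9.13×10^5 V/m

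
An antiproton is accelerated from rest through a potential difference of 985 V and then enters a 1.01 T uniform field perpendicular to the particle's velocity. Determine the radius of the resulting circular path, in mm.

r ≈ 4.49 mm

The kinetic energy gained is K = qV = (1×1.60×10^-19)(985) = 1.58×10^-16 J.
v = √(2K/m) = 4.34×10^5 m/s.
r = mv/(qB) = (1.67×10^-27)(4.34×10^5) / [(1×1.60×10^-19)(1.01)] = 4.49×10^-3 m.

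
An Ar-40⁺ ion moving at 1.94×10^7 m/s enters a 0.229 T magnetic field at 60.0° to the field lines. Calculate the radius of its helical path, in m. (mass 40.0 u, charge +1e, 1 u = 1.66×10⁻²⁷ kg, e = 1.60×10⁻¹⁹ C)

r ≈ 30.4 m

Only the perpendicular component v⊥ = v sin60.0° = 1.68×10^7 m/s is bent by the field.
r = m v⊥ /(qB) = (6.64×10^-26)(1.68×10^7) / [(1×1.60×10^-19)(0.229)] = 30.4 m.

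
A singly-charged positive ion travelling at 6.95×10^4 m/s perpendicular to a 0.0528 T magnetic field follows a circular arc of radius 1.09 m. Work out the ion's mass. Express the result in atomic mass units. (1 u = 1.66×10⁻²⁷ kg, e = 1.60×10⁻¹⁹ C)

m ≈ 79.8 u

qvB = mv²/r ⇒ m = qBr/v.
m = (1×1.60×10^-19)(0.0528)(1.09) / (6.95×10^4) = 1.32×10^-25 kg = 79.8 u.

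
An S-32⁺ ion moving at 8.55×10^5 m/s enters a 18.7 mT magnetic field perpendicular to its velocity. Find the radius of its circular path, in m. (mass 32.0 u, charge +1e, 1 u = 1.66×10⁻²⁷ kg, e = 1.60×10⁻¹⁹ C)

The magnetic force provides the centripetal force: qvB = mv²/r, so r = mv/(qB).
r = (5.31×10^-26 kg)(8.55×10^5 m/s) / [(1×1.60×10^-19 C)(0.0187 T)] = 15.2 m.

r ≈ 15.2 m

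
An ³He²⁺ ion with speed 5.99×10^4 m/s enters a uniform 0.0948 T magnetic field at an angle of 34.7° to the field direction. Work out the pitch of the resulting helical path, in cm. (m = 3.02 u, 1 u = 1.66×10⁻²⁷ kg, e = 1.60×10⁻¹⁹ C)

The velocity component along B is v∥ = v cos34.7° = 4.92×10^4 m/s.
The cyclotron period T = 2πm/(qB) = 1.04×10^-6 s is set by m, q, B alone.
Pitch = v∥·T = (4.92×10^4)(1.04×10^-6) = 0.0511 m.

pitch ≈ 5.11 cm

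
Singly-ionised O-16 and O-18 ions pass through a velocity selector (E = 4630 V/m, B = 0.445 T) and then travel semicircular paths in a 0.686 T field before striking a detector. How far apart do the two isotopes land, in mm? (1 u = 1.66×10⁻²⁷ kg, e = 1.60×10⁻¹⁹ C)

Both emerge at v = E/B₁ = 1.04×10^4 m/s.
r = mv/(qB₂), so r₁ = 2.518×10^-3 m and r₂ = 2.832×10^-3 m, giving Δr = 3.15×10^-4 m.
After a semicircle each ion lands a diameter 2r from the entry slit, so the separation is 2Δr = 6.29×10^-4 m.

Δd ≈ 0.629 mm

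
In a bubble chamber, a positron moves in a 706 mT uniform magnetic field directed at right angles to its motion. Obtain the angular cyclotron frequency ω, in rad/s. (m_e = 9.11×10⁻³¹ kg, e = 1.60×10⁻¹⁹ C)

ω = qB/m = (1×1.60×10^-19)(0.706) / (9.11×10^-31) = 1.24×10^11 rad/s.

ω ≈ 1.24×10^11 rad/s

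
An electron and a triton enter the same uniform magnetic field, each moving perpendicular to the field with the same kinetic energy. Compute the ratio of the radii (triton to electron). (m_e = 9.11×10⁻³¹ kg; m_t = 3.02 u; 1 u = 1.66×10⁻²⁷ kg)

ratio ≈ 74.2

r = √(2mK)/(qB) ⇒ at equal K, r ∝ √m/q.
r_{triton}/r_{electron} = 74.2.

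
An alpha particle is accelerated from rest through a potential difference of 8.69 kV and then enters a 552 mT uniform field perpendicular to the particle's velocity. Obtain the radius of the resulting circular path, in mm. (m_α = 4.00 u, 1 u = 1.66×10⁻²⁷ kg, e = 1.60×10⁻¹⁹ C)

r ≈ 34.4 mm

The kinetic energy gained is K = qV = (2×1.60×10^-19)(8690) = 2.78×10^-15 J.
v = √(2K/m) = 9.15×10^5 m/s.
r = mv/(qB) = (6.64×10^-27)(9.15×10^5) / [(2×1.60×10^-19)(0.552)] = 0.0344 m.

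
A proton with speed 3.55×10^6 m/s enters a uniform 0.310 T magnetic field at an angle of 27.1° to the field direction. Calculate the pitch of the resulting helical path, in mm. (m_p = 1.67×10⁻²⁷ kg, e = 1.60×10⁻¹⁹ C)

pitch ≈ 669 mm

The velocity component along B is v∥ = v cos27.1° = 3.16×10^6 m/s.
The cyclotron period T = 2πm/(qB) = 2.12×10^-7 s is set by m, q, B alone.
Pitch = v∥·T = (3.16×10^6)(2.12×10^-7) = 0.669 m.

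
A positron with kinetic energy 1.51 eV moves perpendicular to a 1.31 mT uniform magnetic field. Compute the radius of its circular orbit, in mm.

Convert the energy: K = 1.51 eV = 2.42×10^-19 J.
v = √(2K/m) = √(2·2.42×10^-19/9.11×10^-31) = 7.28×10^5 m/s.
r = mv/(qB) = (9.11×10^-31)(7.28×10^5) / [(1×1.60×10^-19)(1.31×10^-3)] = 3.17×10^-3 m.

r ≈ 3.17 mm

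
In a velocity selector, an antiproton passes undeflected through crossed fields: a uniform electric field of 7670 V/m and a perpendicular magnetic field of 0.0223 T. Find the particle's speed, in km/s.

v ≈ 344 km/s

For zero net force, qE = qvB, so v = E/B.
v = (7670) / (0.0223) = 3.44×10^5 m/s.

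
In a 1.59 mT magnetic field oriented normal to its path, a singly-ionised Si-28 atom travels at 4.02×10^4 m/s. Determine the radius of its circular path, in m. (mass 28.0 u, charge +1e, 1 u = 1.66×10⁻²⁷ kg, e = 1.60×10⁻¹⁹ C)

The magnetic force provides the centripetal force: qvB = mv²/r, so r = mv/(qB).
r = (4.65×10^-26 kg)(4.02×10^4 m/s) / [(1×1.60×10^-19 C)(1.59×10^-3 T)] = 7.34 m.

r ≈ 7.34 m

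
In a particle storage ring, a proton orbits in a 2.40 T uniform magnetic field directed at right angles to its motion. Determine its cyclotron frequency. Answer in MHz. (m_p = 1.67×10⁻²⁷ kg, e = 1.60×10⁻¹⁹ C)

f ≈ 36.6 MHz

f = qB/(2πm) = (1×1.60×10^-19)(2.40) / [2π(1.67×10^-27)] = 3.66×10^7 Hz.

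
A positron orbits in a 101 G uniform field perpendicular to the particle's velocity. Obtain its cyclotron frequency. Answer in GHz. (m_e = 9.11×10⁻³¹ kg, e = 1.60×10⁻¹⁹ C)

f ≈ 0.282 GHz

f = qB/(2πm) = (1×1.60×10^-19)(0.0101) / [2π(9.11×10^-31)] = 2.82×10^8 Hz.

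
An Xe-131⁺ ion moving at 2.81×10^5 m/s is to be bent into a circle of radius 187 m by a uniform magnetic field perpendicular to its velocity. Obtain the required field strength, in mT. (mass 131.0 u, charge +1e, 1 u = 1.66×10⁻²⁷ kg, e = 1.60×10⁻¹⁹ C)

qvB = mv²/r gives B = mv/(qr).
B = (2.17×10^-25)(2.81×10^5) / [(1×1.60×10^-19)(187)] = 2.04×10^-3 T.

B ≈ 2.04 mT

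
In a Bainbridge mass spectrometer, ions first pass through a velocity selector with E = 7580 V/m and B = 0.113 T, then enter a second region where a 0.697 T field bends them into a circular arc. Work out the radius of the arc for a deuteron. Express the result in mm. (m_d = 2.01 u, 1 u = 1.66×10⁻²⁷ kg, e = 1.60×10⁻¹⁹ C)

The selector passes v = E/B = 7580/0.113 = 6.71×10^4 m/s.
In the deflection region, r = mv/(qB₂) = (3.34×10^-27)(6.71×10^4) / [(1×1.60×10^-19)(0.697)] = 2.01×10^-3 m.

r ≈ 2.01 mm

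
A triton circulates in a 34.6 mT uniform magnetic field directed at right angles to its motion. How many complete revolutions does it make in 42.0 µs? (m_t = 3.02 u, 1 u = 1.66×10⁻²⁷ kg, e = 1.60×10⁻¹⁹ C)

T = 2πm/(qB) = 2π(5.0132×10^-27) / [(1×1.60×10^-19)(0.0346)] = 5.6898×10^-6 s.
N = t/T = 4.20×10^-5 / 5.6898×10^-6 ≈ 7.38, so 7 complete revolutions.

N = 7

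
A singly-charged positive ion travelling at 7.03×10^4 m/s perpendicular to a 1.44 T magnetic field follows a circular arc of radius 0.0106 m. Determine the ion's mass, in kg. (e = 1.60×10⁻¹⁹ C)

m ≈ 3.47×10^-26 kg

qvB = mv²/r ⇒ m = qBr/v.
m = (1×1.60×10^-19)(1.44)(0.0106) / (7.03×10^4) = 3.47×10^-26 kg.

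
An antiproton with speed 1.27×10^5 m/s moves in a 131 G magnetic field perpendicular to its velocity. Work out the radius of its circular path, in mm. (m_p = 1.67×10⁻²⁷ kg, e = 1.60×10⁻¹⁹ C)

r ≈ 101 mm

The magnetic force provides the centripetal force: qvB = mv²/r, so r = mv/(qB).
r = (1.67×10^-27 kg)(1.27×10^5 m/s) / [(1×1.60×10^-19 C)(0.0131 T)] = 0.101 m.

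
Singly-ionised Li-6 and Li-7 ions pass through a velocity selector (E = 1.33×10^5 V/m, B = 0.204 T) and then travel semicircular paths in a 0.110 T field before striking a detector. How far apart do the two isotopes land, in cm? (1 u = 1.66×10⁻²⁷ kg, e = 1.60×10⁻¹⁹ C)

Both emerge at v = E/B₁ = 6.52×10^5 m/s.
r = mv/(qB₂), so r₁ = 0.3690 m and r₂ = 0.4304 m, giving Δr = 0.0615 m.
After a semicircle each ion lands a diameter 2r from the entry slit, so the separation is 2Δr = 0.123 m.

Δd ≈ 12.3 cm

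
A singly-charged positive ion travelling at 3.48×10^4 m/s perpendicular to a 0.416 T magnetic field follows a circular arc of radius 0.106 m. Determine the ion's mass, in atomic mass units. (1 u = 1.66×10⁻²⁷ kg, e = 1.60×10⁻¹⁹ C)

m ≈ 122 u

qvB = mv²/r ⇒ m = qBr/v.
m = (1×1.60×10^-19)(0.416)(0.106) / (3.48×10^4) = 2.03×10^-25 kg = 122 u.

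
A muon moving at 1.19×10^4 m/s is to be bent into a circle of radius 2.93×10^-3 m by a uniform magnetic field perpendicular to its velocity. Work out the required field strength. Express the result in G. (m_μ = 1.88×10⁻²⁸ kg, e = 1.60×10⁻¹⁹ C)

qvB = mv²/r gives B = mv/(qr).
B = (1.88×10^-28)(1.19×10^4) / [(1×1.60×10^-19)(2.93×10^-3)] = 4.77×10^-3 T.

B ≈ 47.7 G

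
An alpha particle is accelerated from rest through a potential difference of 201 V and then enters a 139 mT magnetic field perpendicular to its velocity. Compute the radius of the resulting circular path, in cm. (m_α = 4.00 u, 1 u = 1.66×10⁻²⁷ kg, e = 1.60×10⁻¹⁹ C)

r ≈ 2.08 cm

The kinetic energy gained is K = qV = (2×1.60×10^-19)(201) = 6.43×10^-17 J.
v = √(2K/m) = 1.39×10^5 m/s.
r = mv/(qB) = (6.64×10^-27)(1.39×10^5) / [(2×1.60×10^-19)(0.139)] = 0.0208 m.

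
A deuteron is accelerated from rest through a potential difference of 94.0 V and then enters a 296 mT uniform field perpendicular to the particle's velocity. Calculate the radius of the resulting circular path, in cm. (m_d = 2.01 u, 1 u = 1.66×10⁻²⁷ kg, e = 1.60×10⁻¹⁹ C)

The kinetic energy gained is K = qV = (1×1.60×10^-19)(94.0) = 1.50×10^-17 J.
v = √(2K/m) = 9.49×10^4 m/s.
r = mv/(qB) = (3.34×10^-27)(9.49×10^4) / [(1×1.60×10^-19)(0.296)] = 6.69×10^-3 m.

r ≈ 0.669 cm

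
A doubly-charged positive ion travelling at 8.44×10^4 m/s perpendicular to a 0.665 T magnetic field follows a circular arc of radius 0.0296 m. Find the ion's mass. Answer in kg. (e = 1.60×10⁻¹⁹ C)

m ≈ 7.46×10^-26 kg

qvB = mv²/r ⇒ m = qBr/v.
m = (2×1.60×10^-19)(0.665)(0.0296) / (8.44×10^4) = 7.46×10^-26 kg.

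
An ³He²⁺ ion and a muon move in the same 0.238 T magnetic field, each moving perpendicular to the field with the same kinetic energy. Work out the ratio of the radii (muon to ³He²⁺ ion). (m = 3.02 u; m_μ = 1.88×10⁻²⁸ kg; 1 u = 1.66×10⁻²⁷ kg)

ratio ≈ 0.387

r = √(2mK)/(qB) ⇒ at equal K, r ∝ √m/q.
r_{muon}/r_{³He²⁺ ion} = 0.387.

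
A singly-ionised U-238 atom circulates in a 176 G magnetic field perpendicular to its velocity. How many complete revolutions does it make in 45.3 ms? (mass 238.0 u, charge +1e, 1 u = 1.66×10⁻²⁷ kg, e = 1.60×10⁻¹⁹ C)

T = 2πm/(qB) = 2π(3.9508×10^-25) / [(1×1.60×10^-19)(0.0176)] = 8.8152×10^-4 s.
N = t/T = 0.0453 / 8.8152×10^-4 ≈ 51.39, so 51 complete revolutions.

N = 51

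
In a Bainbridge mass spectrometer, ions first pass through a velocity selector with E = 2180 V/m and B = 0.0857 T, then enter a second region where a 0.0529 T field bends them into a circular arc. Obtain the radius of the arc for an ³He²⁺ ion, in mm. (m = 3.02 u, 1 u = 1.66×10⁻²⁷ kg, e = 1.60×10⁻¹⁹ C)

r ≈ 7.53 mm

The selector passes v = E/B = 2180/0.0857 = 2.54×10^4 m/s.
In the deflection region, r = mv/(qB₂) = (5.01×10^-27)(2.54×10^4) / [(2×1.60×10^-19)(0.0529)] = 7.53×10^-3 m.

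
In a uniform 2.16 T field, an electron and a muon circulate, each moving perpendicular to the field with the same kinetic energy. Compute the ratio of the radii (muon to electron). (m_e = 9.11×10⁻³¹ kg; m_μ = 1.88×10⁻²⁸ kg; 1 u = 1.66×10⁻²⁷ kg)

r = √(2mK)/(qB) ⇒ at equal K, r ∝ √m/q.
r_{muon}/r_{electron} = 14.4.

ratio ≈ 14.4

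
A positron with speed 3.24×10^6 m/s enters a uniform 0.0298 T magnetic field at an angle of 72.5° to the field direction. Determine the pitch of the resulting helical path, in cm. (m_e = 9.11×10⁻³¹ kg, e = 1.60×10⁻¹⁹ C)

pitch ≈ 0.117 cm

The velocity component along B is v∥ = v cos72.5° = 9.74×10^5 m/s.
The cyclotron period T = 2πm/(qB) = 1.20×10^-9 s is set by m, q, B alone.
Pitch = v∥·T = (9.74×10^5)(1.20×10^-9) = 1.17×10^-3 m.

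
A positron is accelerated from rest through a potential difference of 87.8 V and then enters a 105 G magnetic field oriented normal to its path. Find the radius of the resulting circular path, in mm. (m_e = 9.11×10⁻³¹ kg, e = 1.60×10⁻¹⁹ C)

The kinetic energy gained is K = qV = (1×1.60×10^-19)(87.8) = 1.40×10^-17 J.
v = √(2K/m) = 5.55×10^6 m/s.
r = mv/(qB) = (9.11×10^-31)(5.55×10^6) / [(1×1.60×10^-19)(0.0105)] = 3.01×10^-3 m.

r ≈ 3.01 mm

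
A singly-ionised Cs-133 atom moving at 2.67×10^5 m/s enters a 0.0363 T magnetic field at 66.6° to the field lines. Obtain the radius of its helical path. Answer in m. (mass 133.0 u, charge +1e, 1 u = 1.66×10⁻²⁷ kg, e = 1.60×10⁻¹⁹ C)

r ≈ 9.31 m

Only the perpendicular component v⊥ = v sin66.6° = 2.45×10^5 m/s is bent by the field.
r = m v⊥ /(qB) = (2.21×10^-25)(2.45×10^5) / [(1×1.60×10^-19)(0.0363)] = 9.31 m.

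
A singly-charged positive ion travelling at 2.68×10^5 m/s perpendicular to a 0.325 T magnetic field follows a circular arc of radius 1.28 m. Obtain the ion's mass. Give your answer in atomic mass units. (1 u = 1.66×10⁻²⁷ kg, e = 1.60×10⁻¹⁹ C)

qvB = mv²/r ⇒ m = qBr/v.
m = (1×1.60×10^-19)(0.325)(1.28) / (2.68×10^5) = 2.48×10^-25 kg = 150 u.

m ≈ 150 u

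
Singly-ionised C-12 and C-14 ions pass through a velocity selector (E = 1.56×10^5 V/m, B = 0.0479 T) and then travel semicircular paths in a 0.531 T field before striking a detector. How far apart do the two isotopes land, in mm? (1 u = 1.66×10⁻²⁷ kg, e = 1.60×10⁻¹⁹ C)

Δd ≈ 255 mm

Both emerge at v = E/B₁ = 3.26×10^6 m/s.
r = mv/(qB₂), so r₁ = 0.764 m and r₂ = 0.891 m, giving Δr = 0.127 m.
After a semicircle each ion lands a diameter 2r from the entry slit, so the separation is 2Δr = 0.255 m.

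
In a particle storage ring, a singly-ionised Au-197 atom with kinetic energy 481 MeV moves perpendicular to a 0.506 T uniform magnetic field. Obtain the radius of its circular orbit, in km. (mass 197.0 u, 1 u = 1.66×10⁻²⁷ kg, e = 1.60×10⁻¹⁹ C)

r ≈ 0.0876 km

Convert the energy: K = 481 MeV = 7.70×10^-11 J.
v = √(2K/m) = √(2·7.70×10^-11/3.27×10^-25) = 2.17×10^7 m/s.
r = mv/(qB) = (3.27×10^-25)(2.17×10^7) / [(1×1.60×10^-19)(0.506)] = 87.6 m.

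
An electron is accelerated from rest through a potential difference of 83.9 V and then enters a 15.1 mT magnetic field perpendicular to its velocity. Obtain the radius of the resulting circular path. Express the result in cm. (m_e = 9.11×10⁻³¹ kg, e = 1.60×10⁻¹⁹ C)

r ≈ 0.205 cm

The kinetic energy gained is K = qV = (1×1.60×10^-19)(83.9) = 1.34×10^-17 J.
v = √(2K/m) = 5.43×10^6 m/s.
r = mv/(qB) = (9.11×10^-31)(5.43×10^6) / [(1×1.60×10^-19)(0.0151)] = 2.05×10^-3 m.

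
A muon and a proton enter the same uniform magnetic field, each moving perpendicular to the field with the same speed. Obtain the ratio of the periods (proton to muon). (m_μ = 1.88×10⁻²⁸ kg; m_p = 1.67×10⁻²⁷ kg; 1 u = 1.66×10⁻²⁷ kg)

T = 2πm/(qB) is independent of speed, so T₂/T₁ = (m₂/q₂)/(m₁/q₁).
T_{proton}/T_{muon} = (1.67×10^-27/1e) / (1.88×10^-28/1e) = 8.88.

ratio ≈ 8.88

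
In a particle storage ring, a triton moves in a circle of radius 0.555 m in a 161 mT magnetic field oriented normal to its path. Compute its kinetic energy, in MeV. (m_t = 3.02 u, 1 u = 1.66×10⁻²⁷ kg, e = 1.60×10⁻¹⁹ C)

K ≈ 0.127 MeV

v = qBr/m = (1×1.60×10^-19)(0.161)(0.555) / (5.01×10^-27) = 2.85×10^6 m/s.
K = ½mv² = 0.5·(5.01×10^-27)·(2.85×10^6)² = 2.04×10^-14 J = 0.127 MeV.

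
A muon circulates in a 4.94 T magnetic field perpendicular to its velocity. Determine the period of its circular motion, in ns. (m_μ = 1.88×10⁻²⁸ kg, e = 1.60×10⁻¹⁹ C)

The cyclotron period is independent of speed: T = 2πm/(qB).
T = 2π(1.88×10^-28) / [(1×1.60×10^-19)(4.94)] = 1.49×10^-9 s.

T ≈ 1.49 ns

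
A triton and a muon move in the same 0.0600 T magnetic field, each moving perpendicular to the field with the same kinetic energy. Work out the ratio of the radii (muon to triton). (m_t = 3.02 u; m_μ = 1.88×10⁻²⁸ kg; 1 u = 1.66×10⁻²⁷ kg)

ratio ≈ 0.194

r = √(2mK)/(qB) ⇒ at equal K, r ∝ √m/q.
r_{muon}/r_{triton} = 0.194.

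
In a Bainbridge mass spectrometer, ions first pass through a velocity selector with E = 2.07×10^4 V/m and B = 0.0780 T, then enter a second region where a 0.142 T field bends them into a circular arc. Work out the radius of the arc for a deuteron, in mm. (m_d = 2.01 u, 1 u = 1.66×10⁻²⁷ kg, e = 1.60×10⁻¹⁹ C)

r ≈ 39.0 mm

The selector passes v = E/B = 2.07×10^4/0.0780 = 2.65×10^5 m/s.
In the deflection region, r = mv/(qB₂) = (3.34×10^-27)(2.65×10^5) / [(1×1.60×10^-19)(0.142)] = 0.0390 m.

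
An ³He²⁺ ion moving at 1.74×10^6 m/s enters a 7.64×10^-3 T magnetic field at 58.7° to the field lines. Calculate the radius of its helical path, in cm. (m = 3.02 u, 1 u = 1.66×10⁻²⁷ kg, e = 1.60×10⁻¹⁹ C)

r ≈ 305 cm

Only the perpendicular component v⊥ = v sin58.7° = 1.49×10^6 m/s is bent by the field.
r = m v⊥ /(qB) = (5.01×10^-27)(1.49×10^6) / [(2×1.60×10^-19)(7.64×10^-3)] = 3.05 m.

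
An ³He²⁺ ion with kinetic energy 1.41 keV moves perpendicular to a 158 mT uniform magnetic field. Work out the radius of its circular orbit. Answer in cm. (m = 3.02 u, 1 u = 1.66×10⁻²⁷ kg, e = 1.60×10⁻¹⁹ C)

Convert the energy: K = 1.41 keV = 2.26×10^-16 J.
v = √(2K/m) = √(2·2.26×10^-16/5.01×10^-27) = 3.00×10^5 m/s.
r = mv/(qB) = (5.01×10^-27)(3.00×10^5) / [(2×1.60×10^-19)(0.158)] = 0.0297 m.

r ≈ 2.97 cm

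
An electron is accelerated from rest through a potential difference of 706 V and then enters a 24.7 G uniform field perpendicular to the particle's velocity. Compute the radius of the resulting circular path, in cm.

The kinetic energy gained is K = qV = (1×1.60×10^-19)(706) = 1.13×10^-16 J.
v = √(2K/m) = 1.57×10^7 m/s.
r = mv/(qB) = (9.11×10^-31)(1.57×10^7) / [(1×1.60×10^-19)(2.47×10^-3)] = 0.0363 m.

r ≈ 3.63 cm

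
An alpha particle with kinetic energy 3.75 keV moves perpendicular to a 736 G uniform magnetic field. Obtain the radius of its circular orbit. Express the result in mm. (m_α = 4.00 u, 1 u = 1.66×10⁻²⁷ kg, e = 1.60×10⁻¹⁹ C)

r ≈ 120 mm

Convert the energy: K = 3.75 keV = 6.00×10^-16 J.
v = √(2K/m) = √(2·6.00×10^-16/6.64×10^-27) = 4.25×10^5 m/s.
r = mv/(qB) = (6.64×10^-27)(4.25×10^5) / [(2×1.60×10^-19)(0.0736)] = 0.120 m.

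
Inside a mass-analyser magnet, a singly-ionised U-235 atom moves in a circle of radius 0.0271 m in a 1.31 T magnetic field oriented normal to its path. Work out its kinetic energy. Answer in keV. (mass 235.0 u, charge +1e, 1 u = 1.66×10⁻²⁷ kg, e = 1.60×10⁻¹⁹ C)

v = qBr/m = (1×1.60×10^-19)(1.31)(0.0271) / (3.90×10^-25) = 1.46×10^4 m/s.
K = ½mv² = 0.5·(3.90×10^-25)·(1.46×10^4)² = 4.14×10^-17 J = 0.258 keV.

K ≈ 0.258 keV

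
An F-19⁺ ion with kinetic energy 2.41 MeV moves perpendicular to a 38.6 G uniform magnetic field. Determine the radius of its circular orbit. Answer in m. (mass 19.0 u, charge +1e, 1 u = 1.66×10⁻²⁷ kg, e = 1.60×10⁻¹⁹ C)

r ≈ 253 m

Convert the energy: K = 2.41 MeV = 3.86×10^-13 J.
v = √(2K/m) = √(2·3.86×10^-13/3.15×10^-26) = 4.94×10^6 m/s.
r = mv/(qB) = (3.15×10^-26)(4.94×10^6) / [(1×1.60×10^-19)(3.86×10^-3)] = 253 m.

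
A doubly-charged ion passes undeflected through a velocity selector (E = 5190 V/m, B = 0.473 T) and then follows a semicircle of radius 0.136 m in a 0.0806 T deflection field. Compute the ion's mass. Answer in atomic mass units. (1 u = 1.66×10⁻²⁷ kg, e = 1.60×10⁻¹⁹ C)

m ≈ 193 u

v = E/B₁ = 1.10×10^4 m/s.
From r = mv/(qB₂), m = qB₂r/v = (2×1.60×10^-19)(0.0806)(0.136) / (1.10×10^4) = 3.20×10^-25 kg.
In atomic mass units: m = 3.20×10^-25 / 1.66×10^-27 = 193 u.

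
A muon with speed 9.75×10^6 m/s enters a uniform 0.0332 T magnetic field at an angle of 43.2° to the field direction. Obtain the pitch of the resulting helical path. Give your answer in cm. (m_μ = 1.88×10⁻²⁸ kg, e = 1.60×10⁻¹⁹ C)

The velocity component along B is v∥ = v cos43.2° = 7.11×10^6 m/s.
The cyclotron period T = 2πm/(qB) = 2.22×10^-7 s is set by m, q, B alone.
Pitch = v∥·T = (7.11×10^6)(2.22×10^-7) = 1.58 m.

pitch ≈ 158 cm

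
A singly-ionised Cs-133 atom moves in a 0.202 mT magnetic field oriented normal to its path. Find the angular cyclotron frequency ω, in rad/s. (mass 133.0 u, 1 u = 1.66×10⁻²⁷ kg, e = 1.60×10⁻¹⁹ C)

ω = qB/m = (1×1.60×10^-19)(2.02×10^-4) / (2.21×10^-25) = 146 rad/s.

ω ≈ 146 rad/s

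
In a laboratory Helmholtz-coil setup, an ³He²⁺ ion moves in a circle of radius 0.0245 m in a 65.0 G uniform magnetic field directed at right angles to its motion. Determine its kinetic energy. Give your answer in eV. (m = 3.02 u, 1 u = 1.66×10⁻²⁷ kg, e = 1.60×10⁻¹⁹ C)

K ≈ 1.62 eV

v = qBr/m = (2×1.60×10^-19)(6.50×10^-3)(0.0245) / (5.01×10^-27) = 1.02×10^4 m/s.
K = ½mv² = 0.5·(5.01×10^-27)·(1.02×10^4)² = 2.59×10^-19 J = 1.62 eV.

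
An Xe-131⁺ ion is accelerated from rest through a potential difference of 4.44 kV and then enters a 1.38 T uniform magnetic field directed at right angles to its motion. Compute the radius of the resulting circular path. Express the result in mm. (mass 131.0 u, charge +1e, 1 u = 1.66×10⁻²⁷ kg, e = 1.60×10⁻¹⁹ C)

r ≈ 79.6 mm

The kinetic energy gained is K = qV = (1×1.60×10^-19)(4440) = 7.10×10^-16 J.
v = √(2K/m) = 8.08×10^4 m/s.
r = mv/(qB) = (2.17×10^-25)(8.08×10^4) / [(1×1.60×10^-19)(1.38)] = 0.0796 m.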